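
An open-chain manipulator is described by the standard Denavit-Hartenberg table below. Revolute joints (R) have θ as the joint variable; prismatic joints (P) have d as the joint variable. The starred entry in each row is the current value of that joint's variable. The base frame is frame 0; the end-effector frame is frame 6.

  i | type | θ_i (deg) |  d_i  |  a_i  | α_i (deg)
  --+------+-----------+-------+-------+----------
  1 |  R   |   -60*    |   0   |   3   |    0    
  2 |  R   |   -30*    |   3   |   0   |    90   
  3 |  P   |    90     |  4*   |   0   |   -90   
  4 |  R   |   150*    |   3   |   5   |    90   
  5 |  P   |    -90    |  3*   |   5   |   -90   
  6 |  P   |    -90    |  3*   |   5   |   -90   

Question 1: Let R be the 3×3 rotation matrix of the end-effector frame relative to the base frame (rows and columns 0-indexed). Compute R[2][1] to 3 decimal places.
0.866

End-effector y-axis (col 1 of R) = (-0.5000,-0.0000,0.8660)
R[2][1] = 0.8660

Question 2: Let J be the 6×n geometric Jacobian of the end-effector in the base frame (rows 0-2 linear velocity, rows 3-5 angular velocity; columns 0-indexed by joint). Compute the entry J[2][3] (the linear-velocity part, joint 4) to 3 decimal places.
axis z_3 = (-0.0000,1.0000,0.0000); lever o_n−o_3 = (10.9282,-2.0000,-2.9282)
cross product → J_v[:, 3] = (-2.9282,-0.0000,-10.9282)
J_ω[:, 3] = z_3
entry J[2][3] = -10.9282

-10.928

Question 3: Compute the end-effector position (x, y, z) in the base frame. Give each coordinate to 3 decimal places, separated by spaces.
after link 1: o_1 = (1.5000, -2.5981, 0.0000)
after link 2: o_2 = (1.5000, -2.5981, 3.0000)
after link 3: o_3 = (-2.5000, -2.5981, 3.0000)
after link 4: o_4 = (-0.0000, 0.4019, -1.3301)
after link 5: o_5 = (2.5981, -4.5981, 0.1699)
after link 6: o_6 = (8.4282, -4.5981, 0.0718)

8.428 -4.598 0.072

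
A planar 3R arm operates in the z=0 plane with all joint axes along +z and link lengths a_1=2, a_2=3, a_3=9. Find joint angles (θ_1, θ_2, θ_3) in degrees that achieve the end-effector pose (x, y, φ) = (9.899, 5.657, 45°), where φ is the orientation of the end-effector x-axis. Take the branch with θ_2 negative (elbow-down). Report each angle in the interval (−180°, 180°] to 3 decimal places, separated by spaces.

45.013 -90.018 90.005

wrist centre = target − a_3·(cos φ, sin φ) = (3.5350, -0.7070)
cos θ_2 = (12.9963−2²−3²)/(2·2·3) = -0.0003; θ_2 = -90.0177° (elbow-down)
β = atan2(-0.7070,3.5350) = -11.3092°; ψ = atan2(-3.0000,1.9991) = -56.3222°
θ_1 = β − ψ = 45.0130°
θ_3 = φ − θ_1 − θ_2 = 90.0047° (wrapped to (-180°,180°])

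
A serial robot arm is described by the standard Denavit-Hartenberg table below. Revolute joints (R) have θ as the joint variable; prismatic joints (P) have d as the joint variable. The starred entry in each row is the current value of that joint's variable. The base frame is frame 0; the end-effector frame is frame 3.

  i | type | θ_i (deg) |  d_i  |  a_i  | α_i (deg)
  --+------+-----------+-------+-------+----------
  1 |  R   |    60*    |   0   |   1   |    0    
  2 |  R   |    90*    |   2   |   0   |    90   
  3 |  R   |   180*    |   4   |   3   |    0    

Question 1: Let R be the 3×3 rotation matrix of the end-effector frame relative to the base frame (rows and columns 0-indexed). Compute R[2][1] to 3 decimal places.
End-effector y-axis (col 1 of R) = (0.0000,-0.0000,-1.0000)
R[2][1] = -1.0000

-1.000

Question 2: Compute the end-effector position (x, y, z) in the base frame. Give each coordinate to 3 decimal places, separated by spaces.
after link 1: o_1 = (0.5000, 0.8660, 0.0000)
after link 2: o_2 = (0.5000, 0.8660, 2.0000)
after link 3: o_3 = (5.0981, 2.8301, 2.0000)

5.098 2.830 2.000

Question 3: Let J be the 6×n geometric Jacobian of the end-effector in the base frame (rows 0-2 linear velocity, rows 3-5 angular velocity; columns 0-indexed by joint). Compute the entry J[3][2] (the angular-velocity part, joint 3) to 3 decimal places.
0.500

axis z_2 = (0.5000,0.8660,0.0000); lever o_n−o_2 = (4.5981,1.9641,0.0000)
cross product → J_v[:, 2] = (0.0000,0.0000,-3.0000)
J_ω[:, 2] = z_2
entry J[3][2] = 0.5000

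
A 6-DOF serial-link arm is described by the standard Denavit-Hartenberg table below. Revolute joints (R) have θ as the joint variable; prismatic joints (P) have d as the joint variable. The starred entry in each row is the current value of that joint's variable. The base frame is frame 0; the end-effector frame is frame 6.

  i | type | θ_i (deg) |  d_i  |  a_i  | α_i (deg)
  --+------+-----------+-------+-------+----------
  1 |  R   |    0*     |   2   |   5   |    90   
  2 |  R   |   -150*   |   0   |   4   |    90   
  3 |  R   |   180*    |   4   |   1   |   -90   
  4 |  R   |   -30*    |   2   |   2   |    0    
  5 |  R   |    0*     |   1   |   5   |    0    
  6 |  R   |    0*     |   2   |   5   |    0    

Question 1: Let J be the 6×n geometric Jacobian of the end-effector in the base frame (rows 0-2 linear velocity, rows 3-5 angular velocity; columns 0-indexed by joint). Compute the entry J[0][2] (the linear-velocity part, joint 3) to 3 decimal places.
axis z_2 = (-0.5000,-0.0000,0.8660); lever o_n−o_2 = (4.8660,5.0000,14.3564)
cross product → J_v[:, 2] = (-4.3301,11.3923,-2.5000)
J_ω[:, 2] = z_2
entry J[0][2] = -4.3301

-4.330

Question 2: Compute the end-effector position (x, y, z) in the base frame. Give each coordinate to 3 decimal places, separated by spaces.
6.402 5.000 14.356

after link 1: o_1 = (5.0000, 0.0000, 2.0000)
after link 2: o_2 = (1.5359, -0.0000, 0.0000)
after link 3: o_3 = (0.4019, -0.0000, 3.9641)
after link 4: o_4 = (1.4019, 2.0000, 5.6962)
after link 5: o_5 = (3.9019, 3.0000, 10.0263)
after link 6: o_6 = (6.4019, 5.0000, 14.3564)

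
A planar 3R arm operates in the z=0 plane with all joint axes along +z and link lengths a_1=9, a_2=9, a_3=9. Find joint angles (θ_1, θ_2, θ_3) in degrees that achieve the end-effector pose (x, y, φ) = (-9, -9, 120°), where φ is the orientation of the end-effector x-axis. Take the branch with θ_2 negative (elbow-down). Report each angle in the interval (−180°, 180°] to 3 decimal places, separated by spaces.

-90.000 -30.000 -120.000

wrist centre = target − a_3·(cos φ, sin φ) = (-4.5000, -16.7942)
cos θ_2 = (302.2961−9²−9²)/(2·9·9) = 0.8660; θ_2 = -30.0000° (elbow-down)
β = atan2(-16.7942,-4.5000) = -105.0000°; ψ = atan2(-4.5000,16.7942) = -15.0000°
θ_1 = β − ψ = -90.0000°
θ_3 = φ − θ_1 − θ_2 = -120.0000° (wrapped to (-180°,180°])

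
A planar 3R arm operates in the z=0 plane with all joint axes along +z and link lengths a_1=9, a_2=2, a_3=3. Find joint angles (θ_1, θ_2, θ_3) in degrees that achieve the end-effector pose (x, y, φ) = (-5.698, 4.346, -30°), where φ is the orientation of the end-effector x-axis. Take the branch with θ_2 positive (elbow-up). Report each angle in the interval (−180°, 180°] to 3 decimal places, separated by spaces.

135.002 59.999 134.999

wrist centre = target − a_3·(cos φ, sin φ) = (-8.2961, 5.8460)
cos θ_2 = (103.0006−9²−2²)/(2·9·2) = 0.5000; θ_2 = 59.9989° (elbow-up)
β = atan2(5.8460,-8.2961) = 144.8288°; ψ = atan2(1.7320,10.0000) = 9.8263°
θ_1 = β − ψ = 135.0025°
θ_3 = φ − θ_1 − θ_2 = 134.9986° (wrapped to (-180°,180°])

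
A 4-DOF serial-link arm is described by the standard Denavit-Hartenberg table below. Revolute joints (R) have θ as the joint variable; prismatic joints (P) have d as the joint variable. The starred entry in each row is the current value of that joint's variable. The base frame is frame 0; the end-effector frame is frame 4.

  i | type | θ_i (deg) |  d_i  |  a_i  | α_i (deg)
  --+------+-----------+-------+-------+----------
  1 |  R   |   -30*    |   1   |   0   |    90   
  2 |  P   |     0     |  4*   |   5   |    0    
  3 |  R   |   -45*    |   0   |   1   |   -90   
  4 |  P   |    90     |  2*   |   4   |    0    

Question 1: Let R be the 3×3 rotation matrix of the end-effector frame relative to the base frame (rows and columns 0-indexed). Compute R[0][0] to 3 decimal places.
End-effector x-axis (col 0 of R) = (0.5000,0.8660,-0.0000)
R[0][0] = 0.5000

0.500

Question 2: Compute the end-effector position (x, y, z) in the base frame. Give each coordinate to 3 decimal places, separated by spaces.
6.167 -3.561 1.707

after link 1: o_1 = (0.0000, 0.0000, 1.0000)
after link 2: o_2 = (2.3301, -5.9641, 1.0000)
after link 3: o_3 = (2.9425, -6.3177, 0.2929)
after link 4: o_4 = (6.1672, -3.5607, 1.7071)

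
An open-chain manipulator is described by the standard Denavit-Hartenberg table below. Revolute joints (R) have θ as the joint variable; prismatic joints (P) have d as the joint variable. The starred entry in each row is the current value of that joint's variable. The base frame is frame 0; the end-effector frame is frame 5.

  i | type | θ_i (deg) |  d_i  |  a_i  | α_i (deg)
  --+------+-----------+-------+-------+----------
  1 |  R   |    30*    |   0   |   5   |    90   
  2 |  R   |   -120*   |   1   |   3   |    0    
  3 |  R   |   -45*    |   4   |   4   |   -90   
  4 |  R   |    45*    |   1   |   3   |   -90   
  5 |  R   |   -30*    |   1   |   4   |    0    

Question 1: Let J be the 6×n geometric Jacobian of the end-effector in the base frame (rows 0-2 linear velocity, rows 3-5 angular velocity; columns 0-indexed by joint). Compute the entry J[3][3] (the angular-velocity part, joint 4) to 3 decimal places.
0.224

axis z_3 = (0.2241,0.1294,-0.9659); lever o_n−o_3 = (-5.1986,3.0930,-3.8978)
cross product → J_v[:, 3] = (2.4832,5.8951,1.3660)
J_ω[:, 3] = z_3
entry J[3][3] = 0.2241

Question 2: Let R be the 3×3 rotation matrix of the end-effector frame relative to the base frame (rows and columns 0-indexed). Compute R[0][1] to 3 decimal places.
End-effector y-axis (col 1 of R) = (-0.6666,0.0234,0.7450)
R[0][1] = -0.6666

-0.667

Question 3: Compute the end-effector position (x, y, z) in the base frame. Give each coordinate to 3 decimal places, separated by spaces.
-3.014 -1.419 -7.531

after link 1: o_1 = (4.3301, 2.5000, 0.0000)
after link 2: o_2 = (3.5311, 0.8840, -2.5981)
after link 3: o_3 = (2.1850, -4.5120, -3.6334)
after link 4: o_4 = (-0.4260, -3.5700, -5.1483)
after link 5: o_5 = (-3.0136, -1.4190, -7.5311)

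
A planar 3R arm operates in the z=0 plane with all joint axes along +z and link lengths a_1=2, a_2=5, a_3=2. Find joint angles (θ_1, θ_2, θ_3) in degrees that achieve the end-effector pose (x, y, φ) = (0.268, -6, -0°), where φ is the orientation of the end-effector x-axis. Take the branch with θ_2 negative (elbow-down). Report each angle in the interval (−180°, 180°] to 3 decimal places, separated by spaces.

wrist centre = target − a_3·(cos φ, sin φ) = (-1.7320, -6.0000)
cos θ_2 = (38.9998−2²−5²)/(2·2·5) = 0.5000; θ_2 = -60.0006° (elbow-down)
β = atan2(-6.0000,-1.7320) = -106.1017°; ψ = atan2(-4.3302,4.5000) = -43.8983°
θ_1 = β − ψ = -62.2033°
θ_3 = φ − θ_1 − θ_2 = 122.2039° (wrapped to (-180°,180°])

-62.203 -60.001 122.204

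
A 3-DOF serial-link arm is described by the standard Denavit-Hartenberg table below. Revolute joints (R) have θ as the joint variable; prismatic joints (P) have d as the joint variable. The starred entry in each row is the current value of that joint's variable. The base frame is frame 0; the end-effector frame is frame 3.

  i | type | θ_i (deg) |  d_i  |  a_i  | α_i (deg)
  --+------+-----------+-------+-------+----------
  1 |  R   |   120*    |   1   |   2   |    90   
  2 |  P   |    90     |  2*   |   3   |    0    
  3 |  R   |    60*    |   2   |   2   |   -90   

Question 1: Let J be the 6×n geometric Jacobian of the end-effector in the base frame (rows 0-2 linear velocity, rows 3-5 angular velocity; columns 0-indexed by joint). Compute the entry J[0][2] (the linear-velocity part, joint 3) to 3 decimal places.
0.500

axis z_2 = (0.8660,0.5000,0.0000); lever o_n−o_2 = (2.5981,-0.5000,1.0000)
cross product → J_v[:, 2] = (0.5000,-0.8660,-1.7321)
J_ω[:, 2] = z_2
entry J[0][2] = 0.5000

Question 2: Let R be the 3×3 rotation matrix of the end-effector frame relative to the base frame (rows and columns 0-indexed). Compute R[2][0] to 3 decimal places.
End-effector x-axis (col 0 of R) = (0.4330,-0.7500,0.5000)
R[2][0] = 0.5000

0.500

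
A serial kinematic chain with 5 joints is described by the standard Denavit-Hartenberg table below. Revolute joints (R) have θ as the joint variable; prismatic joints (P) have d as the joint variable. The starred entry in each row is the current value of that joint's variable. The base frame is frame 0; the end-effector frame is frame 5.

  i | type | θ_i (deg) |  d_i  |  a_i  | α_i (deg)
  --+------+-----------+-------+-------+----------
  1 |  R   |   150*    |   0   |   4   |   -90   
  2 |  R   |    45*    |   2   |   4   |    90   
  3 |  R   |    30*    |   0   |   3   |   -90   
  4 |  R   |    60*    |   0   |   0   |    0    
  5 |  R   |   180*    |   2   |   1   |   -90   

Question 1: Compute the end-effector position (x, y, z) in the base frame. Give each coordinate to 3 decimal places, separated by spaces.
after link 1: o_1 = (-3.4641, 2.0000, 0.0000)
after link 2: o_2 = (-6.9136, 1.6822, -2.8284)
after link 3: o_3 = (-9.2546, 1.3017, -4.6655)
after link 4: o_4 = (-9.2546, 1.3017, -4.6655)
after link 5: o_5 = (-9.6484, -0.1823, -3.0399)

-9.648 -0.182 -3.040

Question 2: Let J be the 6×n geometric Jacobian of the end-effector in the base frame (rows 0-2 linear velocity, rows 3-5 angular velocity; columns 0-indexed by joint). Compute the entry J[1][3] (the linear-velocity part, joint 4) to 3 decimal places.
0.067

axis z_3 = (-0.1268,-0.9268,0.3536); lever o_n−o_3 = (-0.3938,-1.4840,1.6257)
cross product → J_v[:, 3] = (-0.9820,0.0669,-0.1768)
J_ω[:, 3] = z_3
entry J[1][3] = 0.0669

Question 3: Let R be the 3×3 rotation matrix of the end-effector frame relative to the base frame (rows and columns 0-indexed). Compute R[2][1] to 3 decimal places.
End-effector y-axis (col 1 of R) = (0.1268,0.9268,-0.3536)
R[2][1] = -0.3536

-0.354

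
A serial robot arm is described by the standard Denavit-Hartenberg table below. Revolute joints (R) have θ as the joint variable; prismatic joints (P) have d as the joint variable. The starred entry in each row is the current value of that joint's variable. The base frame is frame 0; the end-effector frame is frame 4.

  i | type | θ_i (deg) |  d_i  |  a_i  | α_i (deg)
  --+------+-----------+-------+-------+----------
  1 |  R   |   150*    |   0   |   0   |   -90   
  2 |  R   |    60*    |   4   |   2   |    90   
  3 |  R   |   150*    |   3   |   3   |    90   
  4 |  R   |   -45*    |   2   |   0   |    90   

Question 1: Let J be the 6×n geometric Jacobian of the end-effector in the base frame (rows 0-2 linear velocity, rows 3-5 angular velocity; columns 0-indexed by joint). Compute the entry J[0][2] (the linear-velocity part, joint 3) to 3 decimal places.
axis z_2 = (-0.7500,0.4330,0.5000); lever o_n−o_2 = (-3.1740,-1.8995,2.8840)
cross product → J_v[:, 2] = (2.1986,0.5760,2.7990)
J_ω[:, 2] = z_2
entry J[0][2] = 2.1986

2.199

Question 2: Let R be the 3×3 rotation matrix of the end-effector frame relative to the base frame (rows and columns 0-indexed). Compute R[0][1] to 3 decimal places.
End-effector y-axis (col 1 of R) = (-0.6495,-0.6250,-0.4330)
R[0][1] = -0.6495

-0.650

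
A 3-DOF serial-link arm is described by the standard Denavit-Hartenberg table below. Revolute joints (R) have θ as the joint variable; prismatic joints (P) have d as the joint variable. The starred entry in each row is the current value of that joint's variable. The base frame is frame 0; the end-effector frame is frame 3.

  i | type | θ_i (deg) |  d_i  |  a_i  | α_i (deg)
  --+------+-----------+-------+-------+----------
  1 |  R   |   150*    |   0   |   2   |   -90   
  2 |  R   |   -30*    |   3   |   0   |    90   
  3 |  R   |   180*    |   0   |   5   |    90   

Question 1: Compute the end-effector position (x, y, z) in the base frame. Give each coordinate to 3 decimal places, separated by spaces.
0.518 -3.763 -2.500

after link 1: o_1 = (-1.7321, 1.0000, 0.0000)
after link 2: o_2 = (-3.2321, -1.5981, 0.0000)
after link 3: o_3 = (0.5179, -3.7631, -2.5000)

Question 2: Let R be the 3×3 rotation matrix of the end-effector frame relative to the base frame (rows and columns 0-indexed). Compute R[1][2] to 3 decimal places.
End-effector z-axis (col 2 of R) = (-0.5000,-0.8660,0.0000)
R[1][2] = -0.8660

-0.866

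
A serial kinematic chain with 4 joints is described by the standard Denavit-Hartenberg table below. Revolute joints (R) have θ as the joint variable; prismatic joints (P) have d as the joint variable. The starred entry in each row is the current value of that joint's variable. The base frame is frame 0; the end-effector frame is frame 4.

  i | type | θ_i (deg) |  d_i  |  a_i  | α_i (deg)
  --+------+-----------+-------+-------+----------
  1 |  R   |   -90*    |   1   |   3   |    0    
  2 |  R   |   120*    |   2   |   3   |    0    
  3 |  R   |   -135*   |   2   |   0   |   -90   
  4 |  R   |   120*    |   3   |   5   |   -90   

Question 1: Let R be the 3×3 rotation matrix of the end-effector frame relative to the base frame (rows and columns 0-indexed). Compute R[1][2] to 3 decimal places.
0.837

End-effector z-axis (col 2 of R) = (0.2241,0.8365,0.5000)
R[1][2] = 0.8365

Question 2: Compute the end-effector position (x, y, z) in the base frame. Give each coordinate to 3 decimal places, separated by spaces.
6.143 0.138 0.670

after link 1: o_1 = (0.0000, -3.0000, 1.0000)
after link 2: o_2 = (2.5981, -1.5000, 3.0000)
after link 3: o_3 = (2.5981, -1.5000, 5.0000)
after link 4: o_4 = (6.1429, 0.1384, 0.6699)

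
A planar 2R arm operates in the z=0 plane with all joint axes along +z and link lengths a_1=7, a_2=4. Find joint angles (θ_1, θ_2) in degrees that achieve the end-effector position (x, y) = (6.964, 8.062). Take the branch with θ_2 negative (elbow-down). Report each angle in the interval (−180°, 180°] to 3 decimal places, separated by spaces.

60.003 -30.009

cos θ_2 = (113.4931−7²−4²)/(2·7·4) = 0.8659; θ_2 = -30.0088° (elbow-down)
β = atan2(8.0620,6.9640) = 49.1794°; ψ = atan2(-2.0005,10.4638) = -10.8235°
θ_1 = β − ψ = 60.0029°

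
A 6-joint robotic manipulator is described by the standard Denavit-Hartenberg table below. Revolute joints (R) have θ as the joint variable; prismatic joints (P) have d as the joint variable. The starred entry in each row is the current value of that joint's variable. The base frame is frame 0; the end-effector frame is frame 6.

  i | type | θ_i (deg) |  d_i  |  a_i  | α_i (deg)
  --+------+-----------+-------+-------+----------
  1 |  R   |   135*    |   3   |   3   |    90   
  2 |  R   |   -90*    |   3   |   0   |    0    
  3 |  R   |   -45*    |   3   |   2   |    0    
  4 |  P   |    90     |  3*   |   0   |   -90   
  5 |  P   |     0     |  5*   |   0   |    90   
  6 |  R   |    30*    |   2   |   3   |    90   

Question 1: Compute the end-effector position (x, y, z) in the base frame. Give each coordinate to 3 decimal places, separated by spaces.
after link 1: o_1 = (-2.1213, 2.1213, 3.0000)
after link 2: o_2 = (0.0000, 4.2426, 3.0000)
after link 3: o_3 = (3.1213, 5.3640, 1.5858)
after link 4: o_4 = (5.2426, 7.4853, 1.5858)
after link 5: o_5 = (2.7426, 9.9853, 5.1213)
after link 6: o_6 = (2.1078, 13.4485, 4.3449)

2.108 13.449 4.345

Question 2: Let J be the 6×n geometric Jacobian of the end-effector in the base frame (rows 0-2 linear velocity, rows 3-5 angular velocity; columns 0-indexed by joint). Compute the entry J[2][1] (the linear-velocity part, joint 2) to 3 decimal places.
axis z_1 = (0.7071,0.7071,0.0000); lever o_n−o_1 = (4.2291,11.3272,1.3449)
cross product → J_v[:, 1] = (0.9510,-0.9510,5.0191)
J_ω[:, 1] = z_1
entry J[2][1] = 5.0191

5.019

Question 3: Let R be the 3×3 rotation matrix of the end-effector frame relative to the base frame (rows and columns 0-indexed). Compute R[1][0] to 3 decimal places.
0.683

End-effector x-axis (col 0 of R) = (-0.6830,0.6830,-0.2588)
R[1][0] = 0.6830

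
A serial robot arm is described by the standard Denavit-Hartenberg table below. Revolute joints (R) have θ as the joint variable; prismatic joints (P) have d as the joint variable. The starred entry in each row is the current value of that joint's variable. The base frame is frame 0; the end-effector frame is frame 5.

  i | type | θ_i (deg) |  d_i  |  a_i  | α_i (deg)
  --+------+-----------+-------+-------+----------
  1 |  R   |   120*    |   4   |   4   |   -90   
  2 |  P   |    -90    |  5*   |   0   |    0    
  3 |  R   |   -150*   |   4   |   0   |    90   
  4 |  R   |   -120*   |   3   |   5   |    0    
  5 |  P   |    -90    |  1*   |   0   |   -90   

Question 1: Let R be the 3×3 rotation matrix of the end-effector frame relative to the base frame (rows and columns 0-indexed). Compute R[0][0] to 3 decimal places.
End-effector x-axis (col 0 of R) = (-0.6495,0.1250,0.7500)
R[0][0] = -0.6495

-0.650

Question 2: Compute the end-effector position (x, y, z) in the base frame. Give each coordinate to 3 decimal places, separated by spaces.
after link 1: o_1 = (-2.0000, 3.4641, 4.0000)
after link 2: o_2 = (-6.3301, 0.9641, 4.0000)
after link 3: o_3 = (-9.7942, -1.0359, 4.0000)
after link 4: o_4 = (-7.9683, 4.4617, 4.6651)
after link 5: o_5 = (-8.4013, 5.2117, 4.1651)

-8.401 5.212 4.165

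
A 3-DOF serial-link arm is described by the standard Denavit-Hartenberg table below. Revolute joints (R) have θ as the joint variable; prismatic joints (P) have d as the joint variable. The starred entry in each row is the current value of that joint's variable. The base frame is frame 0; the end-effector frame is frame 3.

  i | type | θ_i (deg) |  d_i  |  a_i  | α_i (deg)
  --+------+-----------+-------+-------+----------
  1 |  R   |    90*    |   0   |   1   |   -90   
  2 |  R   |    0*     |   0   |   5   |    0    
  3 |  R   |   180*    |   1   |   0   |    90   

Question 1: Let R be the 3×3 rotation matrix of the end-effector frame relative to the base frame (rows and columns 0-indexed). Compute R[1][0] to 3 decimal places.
-1.000

End-effector x-axis (col 0 of R) = (-0.0000,-1.0000,-0.0000)
R[1][0] = -1.0000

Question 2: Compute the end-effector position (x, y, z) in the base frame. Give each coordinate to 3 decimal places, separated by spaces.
after link 1: o_1 = (0.0000, 1.0000, 0.0000)
after link 2: o_2 = (0.0000, 6.0000, 0.0000)
after link 3: o_3 = (-1.0000, 6.0000, 0.0000)

-1.000 6.000 0.000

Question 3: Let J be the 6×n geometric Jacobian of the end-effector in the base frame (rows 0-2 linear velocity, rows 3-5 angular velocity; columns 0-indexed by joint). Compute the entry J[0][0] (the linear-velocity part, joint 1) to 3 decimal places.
-6.000

axis z_0 = ẑ; lever o_n−o_0 = (-1.0000,6.0000,0.0000)
cross product → J_v[:, 0] = (-6.0000,-1.0000,0.0000)
J_ω[:, 0] = z_0
entry J[0][0] = -6.0000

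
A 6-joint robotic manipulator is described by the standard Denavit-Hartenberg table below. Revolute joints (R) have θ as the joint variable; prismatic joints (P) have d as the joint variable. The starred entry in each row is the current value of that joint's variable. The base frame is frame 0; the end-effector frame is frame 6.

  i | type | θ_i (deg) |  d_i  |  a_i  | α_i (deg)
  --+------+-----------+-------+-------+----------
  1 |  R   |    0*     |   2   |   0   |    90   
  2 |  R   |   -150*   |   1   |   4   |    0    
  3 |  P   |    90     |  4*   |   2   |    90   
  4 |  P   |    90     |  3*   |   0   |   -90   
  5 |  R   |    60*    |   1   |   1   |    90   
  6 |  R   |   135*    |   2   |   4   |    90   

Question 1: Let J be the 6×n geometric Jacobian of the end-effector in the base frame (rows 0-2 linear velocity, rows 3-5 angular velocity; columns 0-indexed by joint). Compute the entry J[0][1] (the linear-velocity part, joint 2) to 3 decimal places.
3.208

axis z_1 = (0.0000,-1.0000,0.0000); lever o_n−o_1 = (-9.2137,-5.8178,-3.2083)
cross product → J_v[:, 1] = (3.2083,-0.0000,-9.2137)
J_ω[:, 1] = z_1
entry J[0][1] = 3.2083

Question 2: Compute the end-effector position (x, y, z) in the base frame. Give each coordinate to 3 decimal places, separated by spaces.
after link 1: o_1 = (0.0000, 0.0000, 2.0000)
after link 2: o_2 = (-3.4641, -1.0000, 0.0000)
after link 3: o_3 = (-2.4641, -5.0000, -1.7321)
after link 4: o_4 = (-5.0622, -5.0000, -3.2321)
after link 5: o_5 = (-4.8122, -5.5000, -1.9330)
after link 6: o_6 = (-9.2137, -5.8178, -1.2083)

-9.214 -5.818 -1.208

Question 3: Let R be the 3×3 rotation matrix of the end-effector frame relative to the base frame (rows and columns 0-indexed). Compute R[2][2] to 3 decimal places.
End-effector z-axis (col 2 of R) = (0.1768,-0.3536,0.9186)
R[2][2] = 0.9186

0.919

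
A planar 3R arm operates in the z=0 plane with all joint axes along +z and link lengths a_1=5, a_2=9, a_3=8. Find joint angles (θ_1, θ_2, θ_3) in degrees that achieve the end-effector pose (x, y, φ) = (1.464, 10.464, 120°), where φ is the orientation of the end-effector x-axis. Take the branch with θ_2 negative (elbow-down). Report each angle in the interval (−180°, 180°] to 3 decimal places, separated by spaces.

wrist centre = target − a_3·(cos φ, sin φ) = (5.4640, 3.5358)
cos θ_2 = (42.3572−5²−9²)/(2·5·9) = -0.7071; θ_2 = -135.0029° (elbow-down)
β = atan2(3.5358,5.4640) = 32.9072°; ψ = atan2(-6.3636,-1.3643) = -102.1003°
θ_1 = β − ψ = 135.0076°
θ_3 = φ − θ_1 − θ_2 = 119.9954° (wrapped to (-180°,180°])

135.008 -135.003 119.995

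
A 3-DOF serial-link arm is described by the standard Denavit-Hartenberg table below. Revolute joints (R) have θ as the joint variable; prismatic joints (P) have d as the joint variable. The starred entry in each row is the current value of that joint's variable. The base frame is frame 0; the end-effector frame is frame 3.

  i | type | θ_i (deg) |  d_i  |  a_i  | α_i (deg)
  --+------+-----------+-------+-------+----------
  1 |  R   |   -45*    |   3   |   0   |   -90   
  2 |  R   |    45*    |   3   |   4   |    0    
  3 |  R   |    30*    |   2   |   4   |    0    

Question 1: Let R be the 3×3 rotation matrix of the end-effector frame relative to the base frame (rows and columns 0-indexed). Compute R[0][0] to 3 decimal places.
0.183

End-effector x-axis (col 0 of R) = (0.1830,-0.1830,-0.9659)
R[0][0] = 0.1830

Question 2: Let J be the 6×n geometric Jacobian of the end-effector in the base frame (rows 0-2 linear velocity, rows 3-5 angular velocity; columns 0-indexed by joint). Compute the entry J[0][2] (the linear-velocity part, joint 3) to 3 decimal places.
-2.732

axis z_2 = (0.7071,0.7071,0.0000); lever o_n−o_2 = (2.1463,0.6822,-3.8637)
cross product → J_v[:, 2] = (-2.7321,2.7321,-1.0353)
J_ω[:, 2] = z_2
entry J[0][2] = -2.7321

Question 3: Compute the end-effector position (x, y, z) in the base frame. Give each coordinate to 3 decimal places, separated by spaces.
6.268 0.803 -3.692

after link 1: o_1 = (0.0000, 0.0000, 3.0000)
after link 2: o_2 = (4.1213, 0.1213, 0.1716)
after link 3: o_3 = (6.2676, 0.8035, -3.6921)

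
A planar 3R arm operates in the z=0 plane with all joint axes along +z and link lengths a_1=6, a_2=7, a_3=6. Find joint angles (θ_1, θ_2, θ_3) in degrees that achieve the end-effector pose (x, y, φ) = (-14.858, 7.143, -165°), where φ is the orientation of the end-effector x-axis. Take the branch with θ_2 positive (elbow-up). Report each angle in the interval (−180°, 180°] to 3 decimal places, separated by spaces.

120.002 29.999 44.999

wrist centre = target − a_3·(cos φ, sin φ) = (-9.0624, 8.6959)
cos θ_2 = (157.7468−6²−7²)/(2·6·7) = 0.8660; θ_2 = 29.9990° (elbow-up)
β = atan2(8.6959,-9.0624) = 136.1824°; ψ = atan2(3.4999,12.0622) = 16.1803°
θ_1 = β − ψ = 120.0021°
θ_3 = φ − θ_1 − θ_2 = 44.9988° (wrapped to (-180°,180°])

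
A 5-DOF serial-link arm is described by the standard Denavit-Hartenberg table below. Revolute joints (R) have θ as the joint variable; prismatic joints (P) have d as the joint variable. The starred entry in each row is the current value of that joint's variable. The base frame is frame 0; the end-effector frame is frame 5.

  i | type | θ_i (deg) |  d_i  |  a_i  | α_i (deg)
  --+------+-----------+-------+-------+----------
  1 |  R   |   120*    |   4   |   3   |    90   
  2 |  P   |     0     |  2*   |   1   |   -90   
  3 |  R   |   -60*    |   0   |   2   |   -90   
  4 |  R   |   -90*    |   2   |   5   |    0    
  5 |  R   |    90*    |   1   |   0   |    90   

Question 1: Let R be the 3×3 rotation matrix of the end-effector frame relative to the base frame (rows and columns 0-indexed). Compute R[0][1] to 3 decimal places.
End-effector y-axis (col 1 of R) = (-0.8660,0.5000,-0.0000)
R[0][1] = -0.8660

-0.866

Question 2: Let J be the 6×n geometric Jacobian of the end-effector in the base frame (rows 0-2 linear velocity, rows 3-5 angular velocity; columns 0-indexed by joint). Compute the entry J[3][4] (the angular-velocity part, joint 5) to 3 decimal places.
axis z_4 = (-0.8660,0.5000,0.0000); lever o_n−o_4 = (-0.8660,0.5000,0.0000)
cross product → J_v[:, 4] = (-0.0000,-0.0000,0.0000)
J_ω[:, 4] = z_4
entry J[3][4] = -0.8660

-0.866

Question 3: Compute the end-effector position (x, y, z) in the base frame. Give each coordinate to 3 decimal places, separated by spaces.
-1.866 7.696 9.000

after link 1: o_1 = (-1.5000, 2.5981, 4.0000)
after link 2: o_2 = (-0.2679, 4.4641, 4.0000)
after link 3: o_3 = (0.7321, 6.1962, 4.0000)
after link 4: o_4 = (-1.0000, 7.1962, 9.0000)
after link 5: o_5 = (-1.8660, 7.6962, 9.0000)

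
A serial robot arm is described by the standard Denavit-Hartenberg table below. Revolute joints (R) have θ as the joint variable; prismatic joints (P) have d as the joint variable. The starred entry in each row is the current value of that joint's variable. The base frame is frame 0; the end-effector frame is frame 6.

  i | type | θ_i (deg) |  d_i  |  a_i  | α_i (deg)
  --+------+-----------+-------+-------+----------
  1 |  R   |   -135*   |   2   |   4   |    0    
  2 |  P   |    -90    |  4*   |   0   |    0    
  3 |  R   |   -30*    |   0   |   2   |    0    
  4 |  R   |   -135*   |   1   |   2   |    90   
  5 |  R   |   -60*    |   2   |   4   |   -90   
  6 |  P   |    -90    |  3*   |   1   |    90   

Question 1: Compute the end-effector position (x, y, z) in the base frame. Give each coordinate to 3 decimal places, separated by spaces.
0.868 -6.794 5.036

after link 1: o_1 = (-2.8284, -2.8284, 2.0000)
after link 2: o_2 = (-2.8284, -2.8284, 6.0000)
after link 3: o_3 = (-3.3461, -0.8966, 6.0000)
after link 4: o_4 = (-1.6140, -1.8966, 7.0000)
after link 5: o_5 = (-0.8820, -4.6286, 3.5359)
after link 6: o_6 = (0.8680, -6.7937, 5.0359)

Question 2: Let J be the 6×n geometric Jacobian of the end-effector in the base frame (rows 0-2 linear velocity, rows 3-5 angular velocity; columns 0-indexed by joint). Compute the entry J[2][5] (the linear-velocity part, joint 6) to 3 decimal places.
prismatic axis z_5 = (0.7500,-0.4330,0.5000)
J_v[:, 5] = z_5; J_ω[:, 5] = (0,0,0)
entry J[2][5] = 0.5000

0.500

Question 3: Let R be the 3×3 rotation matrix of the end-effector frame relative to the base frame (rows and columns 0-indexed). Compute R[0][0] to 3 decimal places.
-0.500

End-effector x-axis (col 0 of R) = (-0.5000,-0.8660,-0.0000)
R[0][0] = -0.5000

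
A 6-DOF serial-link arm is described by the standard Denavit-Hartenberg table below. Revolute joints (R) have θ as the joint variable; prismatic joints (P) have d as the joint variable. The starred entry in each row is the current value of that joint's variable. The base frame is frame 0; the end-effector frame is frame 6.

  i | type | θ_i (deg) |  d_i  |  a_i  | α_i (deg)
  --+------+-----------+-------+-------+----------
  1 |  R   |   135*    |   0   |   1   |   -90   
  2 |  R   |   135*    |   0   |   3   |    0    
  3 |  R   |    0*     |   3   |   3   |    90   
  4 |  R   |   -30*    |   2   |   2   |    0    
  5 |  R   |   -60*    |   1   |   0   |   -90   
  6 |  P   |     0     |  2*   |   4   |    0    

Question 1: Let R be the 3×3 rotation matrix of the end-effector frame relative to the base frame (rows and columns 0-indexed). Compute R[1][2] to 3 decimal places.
-0.500

End-effector z-axis (col 2 of R) = (0.5000,-0.5000,-0.7071)
R[1][2] = -0.5000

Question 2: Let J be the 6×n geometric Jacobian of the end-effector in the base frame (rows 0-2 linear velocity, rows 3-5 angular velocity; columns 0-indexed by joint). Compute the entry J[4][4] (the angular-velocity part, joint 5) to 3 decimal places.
0.500

axis z_4 = (-0.5000,0.5000,-0.7071); lever o_n−o_4 = (3.3284,2.3284,-2.1213)
cross product → J_v[:, 4] = (0.5858,-3.4142,-2.8284)
J_ω[:, 4] = z_4
entry J[4][4] = 0.5000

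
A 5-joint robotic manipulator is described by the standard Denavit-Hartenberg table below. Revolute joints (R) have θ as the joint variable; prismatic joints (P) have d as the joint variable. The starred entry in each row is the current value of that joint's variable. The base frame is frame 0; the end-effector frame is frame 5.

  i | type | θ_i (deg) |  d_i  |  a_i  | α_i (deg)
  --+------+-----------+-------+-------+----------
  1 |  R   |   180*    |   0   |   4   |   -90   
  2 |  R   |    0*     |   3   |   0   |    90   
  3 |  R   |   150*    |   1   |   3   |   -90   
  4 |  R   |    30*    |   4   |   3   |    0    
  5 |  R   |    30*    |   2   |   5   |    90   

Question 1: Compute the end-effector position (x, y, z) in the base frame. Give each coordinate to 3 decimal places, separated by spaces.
6.013 -1.853 -4.830

after link 1: o_1 = (-4.0000, 0.0000, 0.0000)
after link 2: o_2 = (-4.0000, -3.0000, 0.0000)
after link 3: o_3 = (-1.4019, -4.5000, 1.0000)
after link 4: o_4 = (2.8481, -2.3349, -0.5000)
after link 5: o_5 = (6.0131, -1.8529, -4.8301)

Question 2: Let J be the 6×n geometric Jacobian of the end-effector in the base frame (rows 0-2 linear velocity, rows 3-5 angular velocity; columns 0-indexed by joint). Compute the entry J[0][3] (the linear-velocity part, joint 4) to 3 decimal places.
axis z_3 = (0.5000,0.8660,0.0000); lever o_n−o_3 = (7.4151,2.6471,-5.8301)
cross product → J_v[:, 3] = (-5.0490,2.9151,-5.0981)
J_ω[:, 3] = z_3
entry J[0][3] = -5.0490

-5.049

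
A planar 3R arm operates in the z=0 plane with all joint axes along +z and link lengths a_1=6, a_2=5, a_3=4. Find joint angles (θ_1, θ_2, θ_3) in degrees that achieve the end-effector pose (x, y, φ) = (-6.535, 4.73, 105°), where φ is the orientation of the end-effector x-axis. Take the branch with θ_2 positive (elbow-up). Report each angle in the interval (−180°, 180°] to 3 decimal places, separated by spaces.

119.996 120.003 -134.999

wrist centre = target − a_3·(cos φ, sin φ) = (-5.4997, 0.8663)
cos θ_2 = (30.9974−6²−5²)/(2·6·5) = -0.5000; θ_2 = 120.0028° (elbow-up)
β = atan2(0.8663,-5.4997) = 171.0485°; ψ = atan2(4.3300,3.4998) = 51.0526°
θ_1 = β − ψ = 119.9959°
θ_3 = φ − θ_1 − θ_2 = -134.9987° (wrapped to (-180°,180°])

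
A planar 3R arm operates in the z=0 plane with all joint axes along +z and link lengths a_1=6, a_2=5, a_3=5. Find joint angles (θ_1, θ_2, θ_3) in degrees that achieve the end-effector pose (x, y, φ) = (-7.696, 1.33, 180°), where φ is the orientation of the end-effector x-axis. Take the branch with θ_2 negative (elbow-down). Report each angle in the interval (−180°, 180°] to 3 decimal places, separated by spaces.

wrist centre = target − a_3·(cos φ, sin φ) = (-2.6960, 1.3300)
cos θ_2 = (9.0373−6²−5²)/(2·6·5) = -0.8660; θ_2 = -150.0022° (elbow-down)
β = atan2(1.3300,-2.6960) = 153.7418°; ψ = atan2(-2.4998,1.6698) = -56.2588°
θ_1 = β − ψ = 210.0006°
θ_3 = φ − θ_1 − θ_2 = 120.0016° (wrapped to (-180°,180°])

-149.999 -150.002 120.002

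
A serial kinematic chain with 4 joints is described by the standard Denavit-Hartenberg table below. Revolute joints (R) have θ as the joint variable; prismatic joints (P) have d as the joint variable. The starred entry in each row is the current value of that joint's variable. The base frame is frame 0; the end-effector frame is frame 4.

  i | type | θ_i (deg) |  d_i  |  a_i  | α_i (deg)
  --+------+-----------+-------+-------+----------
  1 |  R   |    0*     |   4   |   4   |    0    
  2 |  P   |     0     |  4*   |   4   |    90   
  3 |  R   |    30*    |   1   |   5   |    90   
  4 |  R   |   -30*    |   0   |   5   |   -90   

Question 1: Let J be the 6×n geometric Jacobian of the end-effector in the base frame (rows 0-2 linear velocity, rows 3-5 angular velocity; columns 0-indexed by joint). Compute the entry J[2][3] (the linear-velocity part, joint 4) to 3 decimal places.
1.250

axis z_3 = (0.5000,-0.0000,-0.8660); lever o_n−o_3 = (3.7500,2.5000,2.1651)
cross product → J_v[:, 3] = (2.1651,-4.3301,1.2500)
J_ω[:, 3] = z_3
entry J[2][3] = 1.2500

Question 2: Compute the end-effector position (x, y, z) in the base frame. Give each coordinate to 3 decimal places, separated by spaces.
after link 1: o_1 = (4.0000, 0.0000, 4.0000)
after link 2: o_2 = (8.0000, 0.0000, 8.0000)
after link 3: o_3 = (12.3301, -1.0000, 10.5000)
after link 4: o_4 = (16.0801, 1.5000, 12.6651)

16.080 1.500 12.665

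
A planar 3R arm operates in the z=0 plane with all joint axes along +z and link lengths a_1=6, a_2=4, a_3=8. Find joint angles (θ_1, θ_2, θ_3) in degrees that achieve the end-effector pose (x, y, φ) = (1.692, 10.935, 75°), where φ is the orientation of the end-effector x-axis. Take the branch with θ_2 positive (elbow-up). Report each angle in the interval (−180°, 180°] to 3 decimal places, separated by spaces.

wrist centre = target − a_3·(cos φ, sin φ) = (-0.3786, 3.2076)
cos θ_2 = (10.4320−6²−4²)/(2·6·4) = -0.8660; θ_2 = 149.9972° (elbow-up)
β = atan2(3.2076,-0.3786) = 96.7308°; ψ = atan2(2.0002,2.5360) = 38.2633°
θ_1 = β − ψ = 58.4675°
θ_3 = φ − θ_1 − θ_2 = -133.4647° (wrapped to (-180°,180°])

58.468 149.997 -133.465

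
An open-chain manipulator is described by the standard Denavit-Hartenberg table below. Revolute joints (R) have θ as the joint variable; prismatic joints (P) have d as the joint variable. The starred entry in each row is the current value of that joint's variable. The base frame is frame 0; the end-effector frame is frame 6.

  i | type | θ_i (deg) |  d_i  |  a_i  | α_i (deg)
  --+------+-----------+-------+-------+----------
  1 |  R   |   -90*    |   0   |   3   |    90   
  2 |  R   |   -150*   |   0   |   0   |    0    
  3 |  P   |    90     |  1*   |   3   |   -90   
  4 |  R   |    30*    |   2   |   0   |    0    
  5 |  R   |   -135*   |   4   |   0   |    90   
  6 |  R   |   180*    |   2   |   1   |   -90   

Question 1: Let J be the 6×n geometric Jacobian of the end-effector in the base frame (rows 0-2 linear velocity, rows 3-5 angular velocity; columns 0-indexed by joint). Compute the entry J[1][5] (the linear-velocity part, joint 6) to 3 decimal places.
axis z_5 = (0.2588,0.4830,0.8365); lever o_n−o_5 = (1.4836,0.8365,1.4489)
cross product → J_v[:, 5] = (-0.0000,0.8660,-0.5000)
J_ω[:, 5] = z_5
entry J[1][5] = 0.8660

0.866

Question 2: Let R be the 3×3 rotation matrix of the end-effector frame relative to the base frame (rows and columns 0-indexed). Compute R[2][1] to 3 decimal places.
-0.837

End-effector y-axis (col 1 of R) = (-0.2588,-0.4830,-0.8365)
R[2][1] = -0.8365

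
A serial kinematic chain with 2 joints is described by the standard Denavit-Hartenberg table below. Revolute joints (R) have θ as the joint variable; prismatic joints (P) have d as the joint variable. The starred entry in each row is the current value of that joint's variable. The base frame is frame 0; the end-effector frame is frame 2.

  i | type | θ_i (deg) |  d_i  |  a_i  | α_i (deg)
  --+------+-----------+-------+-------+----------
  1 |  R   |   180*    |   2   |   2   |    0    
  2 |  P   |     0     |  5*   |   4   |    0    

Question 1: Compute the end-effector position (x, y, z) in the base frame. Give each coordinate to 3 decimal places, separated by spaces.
after link 1: o_1 = (-2.0000, 0.0000, 2.0000)
after link 2: o_2 = (-6.0000, 0.0000, 7.0000)

-6.000 0.000 7.000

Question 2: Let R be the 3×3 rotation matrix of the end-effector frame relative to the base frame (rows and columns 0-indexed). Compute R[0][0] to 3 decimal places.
-1.000

End-effector x-axis (col 0 of R) = (-1.0000,0.0000,0.0000)
R[0][0] = -1.0000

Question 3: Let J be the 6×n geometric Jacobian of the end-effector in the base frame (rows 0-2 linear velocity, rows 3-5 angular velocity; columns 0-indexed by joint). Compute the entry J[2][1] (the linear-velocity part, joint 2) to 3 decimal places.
prismatic axis z_1 = (0.0000,0.0000,1.0000)
J_v[:, 1] = z_1; J_ω[:, 1] = (0,0,0)
entry J[2][1] = 1.0000

1.000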